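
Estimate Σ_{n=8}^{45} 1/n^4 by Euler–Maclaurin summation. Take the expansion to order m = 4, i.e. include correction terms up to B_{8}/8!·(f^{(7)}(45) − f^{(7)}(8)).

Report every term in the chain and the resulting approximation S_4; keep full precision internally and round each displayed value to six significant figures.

∫_8^45 1/x^4 dx evaluates to 0.000647384.
½[f(8) + f(45)] = ½[0.000244141 + 2.43865e-07] = 0.000122192.
So far: 0.000769576.
Correction k=1: B_{2}/2! · (f^{(1)}(45) − f^{(1)}(8)) = 1/12 · (-2.16769e-08 − (-0.000122070)) = 1.01707e-05.
After k=1: 0.000779747.
Correction k=2: B_{4}/4! · (f^{(3)}(45) − f^{(3)}(8)) = −1/720 · (-3.21139e-10 − (-5.72205e-05)) = -7.94724e-08.
After k=2: 0.000779667.
Correction k=3: B_{6}/6! · (f^{(5)}(45) − f^{(5)}(8)) = 1/30240 · (-8.88089e-12 − (-5.00679e-05)) = 1.65568e-09.
After k=3: 0.000779669.
Correction k=4: B_{8}/8! · (f^{(7)}(45) − f^{(7)}(8)) = −1/1209600 · (-3.94706e-13 − (-7.04080e-05)) = -5.82077e-11.

S_4 ≈ 0.000779669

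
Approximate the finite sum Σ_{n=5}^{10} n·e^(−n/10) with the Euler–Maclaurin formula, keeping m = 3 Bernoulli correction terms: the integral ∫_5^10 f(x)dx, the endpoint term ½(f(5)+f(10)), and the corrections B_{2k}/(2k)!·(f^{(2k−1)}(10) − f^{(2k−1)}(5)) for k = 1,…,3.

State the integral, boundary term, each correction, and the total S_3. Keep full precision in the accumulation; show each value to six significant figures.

∫_5^10 x·e^(−x/10) dx evaluates to 17.4037.
Boundary: ½(f(5) + f(10)) = ½(3.03265 + 3.67879) = 3.35572.
So far: 20.7594.
k=1: B_{2}/(2)! × [f^{(1)}(10) − f^{(1)}(5)] = 1/12 × (0.00000 − 0.303265) = -0.0252721.
Partial sum through k=1: 20.7342.
k=2: B_{4}/(4)! × [f^{(3)}(10) − f^{(3)}(5)] = −1/720 × (0.00735759 − 0.0151633) = 1.08412e-05.
Partial sum through k=2: 20.7342.
k=3: B_{6}/(6)! × [f^{(5)}(10) − f^{(5)}(5)] = 1/30240 × (0.000147152 − 0.000272939) = -4.15962e-09.

S_3 ≈ 20.7342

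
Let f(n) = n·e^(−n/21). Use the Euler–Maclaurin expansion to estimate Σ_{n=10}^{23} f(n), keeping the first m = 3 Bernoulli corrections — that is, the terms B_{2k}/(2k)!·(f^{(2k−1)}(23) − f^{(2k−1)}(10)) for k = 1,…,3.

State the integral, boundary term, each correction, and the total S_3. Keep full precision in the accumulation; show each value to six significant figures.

The integral term ∫_10^23 x·e^(−x/21) dx = 95.3245.
½[f(10) + f(23)] = ½[6.21145 + 7.69258] = 6.95202.
Integral + boundary = 102.277.
Order-1 term: 1/12 · (-0.0318533 − 0.325362) = -0.0297679.
Partial sum through k=1: 102.247.
Order-2 term: −1/720 · (0.00144460 − 0.00355477) = 2.93079e-06.
Partial sum through k=2: 102.247.
Order-3 term: 1/30240 · (6.71524e-06 − 1.44484e-05) = -2.55727e-10.

S_3 ≈ 102.247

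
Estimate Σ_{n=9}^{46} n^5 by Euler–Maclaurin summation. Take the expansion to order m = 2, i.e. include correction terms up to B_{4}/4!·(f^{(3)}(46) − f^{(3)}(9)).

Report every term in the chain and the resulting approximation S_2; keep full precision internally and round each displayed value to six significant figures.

∫_9^46 x^5 dx evaluates to 1.57896e+09.
½[f(9) + f(46)] = ½[59049.0 + 2.05963e+08] = 1.03011e+08.
Running total after boundary: 1.68197e+09.
Order-1 term: 1/12 · (2.23873e+07 − 32805.0) = 1.86287e+06.
Running total after k=1: 1.68383e+09.
Order-2 term: −1/720 · (126960 − 4860.00) = -169.583.

S_2 ≈ 1.68383e+09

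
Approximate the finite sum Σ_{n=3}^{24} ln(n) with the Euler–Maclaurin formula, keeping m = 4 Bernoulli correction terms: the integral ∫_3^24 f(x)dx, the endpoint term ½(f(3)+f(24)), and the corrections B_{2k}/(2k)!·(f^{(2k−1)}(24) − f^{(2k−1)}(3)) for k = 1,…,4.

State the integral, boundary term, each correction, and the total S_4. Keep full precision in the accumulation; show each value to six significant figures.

∫_3^24 ln(x) dx evaluates to 51.9775.
½[f(3) + f(24)] = ½[1.09861 + 3.17805] = 2.13833.
Running total after boundary: 54.1158.
Order-1 term: 1/12 · (0.0416667 − 0.333333) = -0.0243056.
Running total after k=1: 54.0915.
Order-2 term: −1/720 · (0.000144676 − 0.0740741) = 0.000102680.
Running total after k=2: 54.0916.
Order-3 term: 1/30240 · (3.01408e-06 − 0.0987654) = -3.26595e-06.
Running total after k=3: 54.0916.
Order-4 term: −1/1209600 · (1.56983e-07 − 0.329218) = 2.72171e-07.

S_4 ≈ 54.0916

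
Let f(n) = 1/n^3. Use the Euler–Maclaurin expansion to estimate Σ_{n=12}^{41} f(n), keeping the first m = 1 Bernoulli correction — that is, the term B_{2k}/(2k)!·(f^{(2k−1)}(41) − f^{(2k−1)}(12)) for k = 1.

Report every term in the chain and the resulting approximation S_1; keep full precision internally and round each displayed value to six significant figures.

S_1 ≈ 0.00348335

∫_12^41 1/x^3 dx evaluates to 0.00317478.
Endpoint term: (f(12) + f(41))/2 = (0.000578704 + 1.45094e-05)/2 = 0.000296607.
Integral + boundary = 0.00347139.
k=1: B_{2}/(2)! × [f^{(1)}(41) − f^{(1)}(12)] = 1/12 × (-1.06166e-06 − (-0.000144676)) = 1.19679e-05.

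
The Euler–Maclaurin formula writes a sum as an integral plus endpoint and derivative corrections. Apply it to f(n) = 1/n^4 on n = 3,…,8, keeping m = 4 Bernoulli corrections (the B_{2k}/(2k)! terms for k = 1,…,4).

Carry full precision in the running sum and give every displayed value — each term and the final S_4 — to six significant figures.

The integral term ∫_3^8 1/x^4 dx = 0.0116946.
½[f(3) + f(8)] = ½[0.0123457 + 0.000244141] = 0.00629491.
Integral + boundary = 0.0179895.
Order-1 term: 1/12 · (-0.000122070 − (-0.0164609)) = 0.00136157.
After k=1: 0.0193511.
Order-2 term: −1/720 · (-5.72205e-05 − (-0.0548697)) = -7.61284e-05.
After k=2: 0.0192750.
Order-3 term: 1/30240 · (-5.00679e-05 − (-0.341411)) = 1.12884e-05.
After k=3: 0.0192863.
Order-4 term: −1/1209600 · (-7.04080e-05 − (-3.41411)) = -2.82246e-06.

S_4 ≈ 0.0192835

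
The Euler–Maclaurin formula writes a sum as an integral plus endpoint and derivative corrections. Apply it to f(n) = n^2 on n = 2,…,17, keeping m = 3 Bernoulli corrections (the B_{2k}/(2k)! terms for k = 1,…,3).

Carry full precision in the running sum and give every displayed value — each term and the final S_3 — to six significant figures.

S_3 ≈ 1784.00

Integral: ∫_2^17 x^2 dx = 1635.00.
Endpoint term: (f(2) + f(17))/2 = (4.00000 + 289.000)/2 = 146.500.
Running total after boundary: 1781.50.
Order-1 term: 1/12 · (34.0000 − 4.00000) = 2.50000.
Running total after k=1: 1784.00.
Order-2 term: −1/720 · (0.00000 − 0.00000) = 0.00000.
Running total after k=2: 1784.00.
Order-3 term: 1/30240 · (0.00000 − 0.00000) = 0.00000.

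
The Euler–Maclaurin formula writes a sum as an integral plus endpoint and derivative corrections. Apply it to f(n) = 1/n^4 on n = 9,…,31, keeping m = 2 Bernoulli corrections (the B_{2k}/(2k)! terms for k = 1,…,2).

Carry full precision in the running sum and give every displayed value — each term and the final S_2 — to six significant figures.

The integral term ∫_9^31 1/x^4 dx = 0.000446058.
½[f(9) + f(31)] = ½[0.000152416 + 1.08281e-06] = 7.67493e-05.
So far: 0.000522808.
Correction k=1: B_{2}/2! · (f^{(1)}(31) − f^{(1)}(9)) = 1/12 · (-1.39718e-07 − (-6.77404e-05)) = 5.63339e-06.
Running total after k=1: 0.000528441.
Correction k=2: B_{4}/4! · (f^{(3)}(31) − f^{(3)}(9)) = −1/720 · (-4.36164e-09 − (-2.50890e-05)) = -3.48398e-08.

S_2 ≈ 0.000528406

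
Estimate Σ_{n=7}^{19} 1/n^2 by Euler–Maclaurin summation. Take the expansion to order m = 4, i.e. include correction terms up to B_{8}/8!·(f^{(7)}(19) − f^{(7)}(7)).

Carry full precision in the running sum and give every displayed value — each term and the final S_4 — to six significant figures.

S_4 ≈ 0.102274

The integral term ∫_7^19 1/x^2 dx = 0.0902256.
Endpoint term: (f(7) + f(19))/2 = (0.0204082 + 0.00277008)/2 = 0.0115891.
So far: 0.101815.
k=1: B_{2}/(2)! × [f^{(1)}(19) − f^{(1)}(7)] = 1/12 × (-0.000291588 − (-0.00583090)) = 0.000461610.
Running total after k=1: 0.102276.
k=2: B_{4}/(4)! × [f^{(3)}(19) − f^{(3)}(7)] = −1/720 × (-9.69267e-06 − (-0.00142798)) = -1.96984e-06.
Running total after k=2: 0.102274.
k=3: B_{6}/(6)! × [f^{(5)}(19) − f^{(5)}(7)] = 1/30240 × (-8.05485e-07 − (-0.000874271)) = 2.88845e-08.
Running total after k=3: 0.102274.
k=4: B_{8}/(8)! × [f^{(7)}(19) − f^{(7)}(7)] = −1/1209600 × (-1.24951e-07 − (-0.000999167)) = -8.25928e-10.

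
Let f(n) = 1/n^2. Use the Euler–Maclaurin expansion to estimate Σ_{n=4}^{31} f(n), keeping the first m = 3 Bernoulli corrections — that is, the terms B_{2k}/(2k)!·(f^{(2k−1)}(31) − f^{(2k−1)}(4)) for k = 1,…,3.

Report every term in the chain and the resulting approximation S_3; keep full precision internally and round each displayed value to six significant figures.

The integral term ∫_4^31 1/x^2 dx = 0.217742.
Boundary: ½(f(4) + f(31)) = ½(0.0625000 + 0.00104058) = 0.0317703.
So far: 0.249512.
Order-1 term: 1/12 · (-6.71344e-05 − (-0.0312500)) = 0.00259857.
After k=1: 0.252111.
Order-2 term: −1/720 · (-8.38306e-07 − (-0.0234375)) = -3.25509e-05.
After k=2: 0.252078.
Order-3 term: 1/30240 · (-2.61698e-08 − (-0.0439453)) = 1.45322e-06.

S_3 ≈ 0.252080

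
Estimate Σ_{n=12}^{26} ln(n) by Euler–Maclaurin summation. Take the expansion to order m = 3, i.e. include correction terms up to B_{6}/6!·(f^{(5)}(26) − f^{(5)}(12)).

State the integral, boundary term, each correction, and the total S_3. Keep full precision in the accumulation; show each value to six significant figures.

S_3 ≈ 43.7594

Integral: ∫_12^26 ln(x) dx = 40.8916.
½[f(12) + f(26)] = ½[2.48491 + 3.25810] = 2.87150.
Integral + boundary = 43.7631.
k=1: B_{2}/(2)! × [f^{(1)}(26) − f^{(1)}(12)] = 1/12 × (0.0384615 − 0.0833333) = -0.00373932.
After k=1: 43.7594.
k=2: B_{4}/(4)! × [f^{(3)}(26) − f^{(3)}(12)] = −1/720 × (0.000113792 − 0.00115741) = 1.44947e-06.
After k=2: 43.7594.
k=3: B_{6}/(6)! × [f^{(5)}(26) − f^{(5)}(12)] = 1/30240 × (2.01997e-06 − 9.64506e-05) = -3.12271e-09.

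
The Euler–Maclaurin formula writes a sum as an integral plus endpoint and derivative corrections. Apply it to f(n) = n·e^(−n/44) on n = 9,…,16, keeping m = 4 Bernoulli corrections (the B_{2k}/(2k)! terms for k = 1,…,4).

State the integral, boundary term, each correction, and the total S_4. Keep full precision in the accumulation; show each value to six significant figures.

S_4 ≈ 74.6529

The integral term ∫_9^16 x·e^(−x/44) dx = 65.4413.
Endpoint term: (f(9) + f(16))/2 = (7.33516 + 11.1223)/2 = 9.22873.
Integral + boundary = 74.6700.
Order-1 term: 1/12 · (0.442364 − 0.648310) = -0.0171621.
Running total after k=1: 74.6529.
Order-2 term: −1/720 · (0.000946618 − 0.00117683) = 3.19741e-07.
Running total after k=2: 74.6529.
Order-3 term: 1/30240 · (8.59887e-07 − 1.04276e-06) = -6.04752e-12.
Running total after k=3: 74.6529.
Order-4 term: −1/1209600 · (6.35754e-10 − 7.63255e-10) = 1.05408e-16.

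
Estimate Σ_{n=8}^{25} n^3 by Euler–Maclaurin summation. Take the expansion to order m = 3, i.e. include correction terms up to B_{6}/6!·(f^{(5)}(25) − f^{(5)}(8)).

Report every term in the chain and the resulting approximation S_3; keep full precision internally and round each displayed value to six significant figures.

S_3 ≈ 104841

Integral: ∫_8^25 x^3 dx = 96632.2.
Endpoint term: (f(8) + f(25))/2 = (512.000 + 15625.0)/2 = 8068.50.
Running total after boundary: 104701.
Order-1 term: 1/12 · (1875.00 − 192.000) = 140.250.
After k=1: 104841.
Order-2 term: −1/720 · (6.00000 − 6.00000) = 0.00000.
After k=2: 104841.
Order-3 term: 1/30240 · (0.00000 − 0.00000) = 0.00000.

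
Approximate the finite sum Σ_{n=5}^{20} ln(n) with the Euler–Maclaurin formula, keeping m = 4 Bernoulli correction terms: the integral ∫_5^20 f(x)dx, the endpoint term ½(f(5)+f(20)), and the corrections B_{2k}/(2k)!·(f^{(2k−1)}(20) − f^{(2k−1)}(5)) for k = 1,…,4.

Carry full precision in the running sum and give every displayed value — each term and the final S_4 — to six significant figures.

The integral term ∫_5^20 ln(x) dx = 36.8675.
Endpoint term: (f(5) + f(20))/2 = (1.60944 + 2.99573)/2 = 2.30259.
Running total after boundary: 39.1700.
k=1: B_{2}/(2)! × [f^{(1)}(20) − f^{(1)}(5)] = 1/12 × (0.0500000 − 0.200000) = -0.0125000.
Running total after k=1: 39.1575.
k=2: B_{4}/(4)! × [f^{(3)}(20) − f^{(3)}(5)] = −1/720 × (0.000250000 − 0.0160000) = 2.18750e-05.
Running total after k=2: 39.1576.
k=3: B_{6}/(6)! × [f^{(5)}(20) − f^{(5)}(5)] = 1/30240 × (7.50000e-06 − 0.00768000) = -2.53720e-07.
Running total after k=3: 39.1576.
k=4: B_{8}/(8)! × [f^{(7)}(20) − f^{(7)}(5)] = −1/1209600 × (5.62500e-07 − 0.00921600) = 7.61858e-09.

S_4 ≈ 39.1576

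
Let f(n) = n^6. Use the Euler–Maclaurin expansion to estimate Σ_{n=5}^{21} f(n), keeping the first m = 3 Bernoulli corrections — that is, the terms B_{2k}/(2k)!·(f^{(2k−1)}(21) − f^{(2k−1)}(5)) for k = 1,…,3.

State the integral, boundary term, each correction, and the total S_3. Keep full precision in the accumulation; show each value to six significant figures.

∫_5^21 x^6 dx evaluates to 2.57287e+08.
½[f(5) + f(21)] = ½[15625.0 + 8.57661e+07] = 4.28909e+07.
Running total after boundary: 3.00178e+08.
Correction k=1: B_{2}/2! · (f^{(1)}(21) − f^{(1)}(5)) = 1/12 · (2.45046e+07 − 18750.0) = 2.04049e+06.
Running total after k=1: 3.02219e+08.
Correction k=2: B_{4}/4! · (f^{(3)}(21) − f^{(3)}(5)) = −1/720 · (1.11132e+06 − 15000.0) = -1522.67.
Running total after k=2: 3.02217e+08.
Correction k=3: B_{6}/6! · (f^{(5)}(21) − f^{(5)}(5)) = 1/30240 · (15120.0 − 3600.00) = 0.380952.

S_3 ≈ 3.02217e+08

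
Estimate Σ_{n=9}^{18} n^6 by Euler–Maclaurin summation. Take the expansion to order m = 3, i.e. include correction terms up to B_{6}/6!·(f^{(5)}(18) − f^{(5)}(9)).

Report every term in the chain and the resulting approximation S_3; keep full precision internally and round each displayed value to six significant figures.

S_3 ≈ 1.04963e+08

Integral: ∫_9^18 x^6 dx = 8.67767e+07.
Endpoint term: (f(9) + f(18))/2 = (531441 + 3.40122e+07)/2 = 1.72718e+07.
Running total after boundary: 1.04049e+08.
k=1: B_{2}/(2)! × [f^{(1)}(18) − f^{(1)}(9)] = 1/12 × (1.13374e+07 − 354294) = 915260.
Running total after k=1: 1.04964e+08.
k=2: B_{4}/(4)! × [f^{(3)}(18) − f^{(3)}(9)] = −1/720 × (699840 − 87480.0) = -850.500.
Running total after k=2: 1.04963e+08.
k=3: B_{6}/(6)! × [f^{(5)}(18) − f^{(5)}(9)] = 1/30240 × (12960.0 − 6480.00) = 0.214286.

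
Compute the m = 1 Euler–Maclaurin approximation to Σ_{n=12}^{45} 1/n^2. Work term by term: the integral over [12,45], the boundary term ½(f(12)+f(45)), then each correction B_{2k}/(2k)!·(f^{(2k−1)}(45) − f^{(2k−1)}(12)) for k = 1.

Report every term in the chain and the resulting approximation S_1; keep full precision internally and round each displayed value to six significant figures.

Integral: ∫_12^45 1/x^2 dx = 0.0611111.
Endpoint term: (f(12) + f(45))/2 = (0.00694444 + 0.000493827)/2 = 0.00371914.
Running total after boundary: 0.0648302.
k=1: B_{2}/(2)! × [f^{(1)}(45) − f^{(1)}(12)] = 1/12 × (-2.19479e-05 − (-0.00115741)) = 9.46216e-05.

S_1 ≈ 0.0649249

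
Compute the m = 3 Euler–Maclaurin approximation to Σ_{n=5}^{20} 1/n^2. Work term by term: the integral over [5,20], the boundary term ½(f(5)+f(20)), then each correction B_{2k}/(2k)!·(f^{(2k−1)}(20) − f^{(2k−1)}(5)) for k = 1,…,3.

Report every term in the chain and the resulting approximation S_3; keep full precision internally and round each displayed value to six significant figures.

S_3 ≈ 0.172552

The integral term ∫_5^20 1/x^2 dx = 0.150000.
½[f(5) + f(20)] = ½[0.0400000 + 0.00250000] = 0.0212500.
Running total after boundary: 0.171250.
Order-1 term: 1/12 · (-0.000250000 − (-0.0160000)) = 0.00131250.
Partial sum through k=1: 0.172562.
Order-2 term: −1/720 · (-7.50000e-06 − (-0.00768000)) = -1.06562e-05.
Partial sum through k=2: 0.172552.
Order-3 term: 1/30240 · (-5.62500e-07 − (-0.00921600)) = 3.04743e-07.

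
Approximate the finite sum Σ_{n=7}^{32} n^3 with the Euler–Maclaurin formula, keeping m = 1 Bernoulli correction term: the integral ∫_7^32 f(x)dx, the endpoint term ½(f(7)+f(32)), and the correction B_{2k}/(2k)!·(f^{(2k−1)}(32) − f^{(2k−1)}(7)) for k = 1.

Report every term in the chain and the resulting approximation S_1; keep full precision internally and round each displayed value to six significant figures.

S_1 ≈ 278343

The integral term ∫_7^32 x^3 dx = 261544.
Endpoint term: (f(7) + f(32))/2 = (343.000 + 32768.0)/2 = 16555.5.
Running total after boundary: 278099.
Order-1 term: 1/12 · (3072.00 − 147.000) = 243.750.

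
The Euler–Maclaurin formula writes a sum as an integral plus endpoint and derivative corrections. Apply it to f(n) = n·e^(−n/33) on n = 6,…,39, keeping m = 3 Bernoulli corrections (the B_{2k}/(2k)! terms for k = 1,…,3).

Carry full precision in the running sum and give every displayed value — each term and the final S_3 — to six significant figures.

S_3 ≈ 352.693

The integral term ∫_6^39 x·e^(−x/33) dx = 344.272.
Boundary: ½(f(6) + f(39)) = ½(5.00252 + 11.9621) = 8.48231.
Integral + boundary = 352.754.
Order-1 term: 1/12 · (-0.0557674 − 0.682161) = -0.0614941.
Partial sum through k=1: 352.693.
Order-2 term: −1/720 · (0.000512097 − 0.00215764) = 2.28547e-06.
Partial sum through k=2: 352.693.
Order-3 term: 1/30240 · (9.87515e-07 − 3.38739e-06) = -7.93608e-11.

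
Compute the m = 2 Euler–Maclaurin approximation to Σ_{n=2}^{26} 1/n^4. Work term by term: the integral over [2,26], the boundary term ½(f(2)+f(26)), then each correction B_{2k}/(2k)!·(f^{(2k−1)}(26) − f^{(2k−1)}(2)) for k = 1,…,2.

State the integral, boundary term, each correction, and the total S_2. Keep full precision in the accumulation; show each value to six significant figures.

∫_2^26 1/x^4 dx evaluates to 0.0416477.
½[f(2) + f(26)] = ½[0.0625000 + 2.18830e-06] = 0.0312511.
Integral + boundary = 0.0728988.
k=1: B_{2}/(2)! × [f^{(1)}(26) − f^{(1)}(2)] = 1/12 × (-3.36661e-07 − (-0.125000)) = 0.0104166.
After k=1: 0.0833154.
k=2: B_{4}/(4)! × [f^{(3)}(26) − f^{(3)}(2)] = −1/720 × (-1.49406e-08 − (-0.937500)) = -0.00130208.

S_2 ≈ 0.0820134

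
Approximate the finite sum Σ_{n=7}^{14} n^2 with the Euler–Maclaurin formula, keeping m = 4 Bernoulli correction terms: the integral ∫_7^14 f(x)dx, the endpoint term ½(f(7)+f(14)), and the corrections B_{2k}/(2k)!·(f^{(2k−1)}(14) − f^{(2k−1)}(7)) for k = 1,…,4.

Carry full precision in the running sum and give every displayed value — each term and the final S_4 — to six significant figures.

S_4 ≈ 924.000

∫_7^14 x^2 dx evaluates to 800.333.
Boundary: ½(f(7) + f(14)) = ½(49.0000 + 196.000) = 122.500.
Integral + boundary = 922.833.
Correction k=1: B_{2}/2! · (f^{(1)}(14) − f^{(1)}(7)) = 1/12 · (28.0000 − 14.0000) = 1.16667.
Running total after k=1: 924.000.
Correction k=2: B_{4}/4! · (f^{(3)}(14) − f^{(3)}(7)) = −1/720 · (0.00000 − 0.00000) = 0.00000.
Running total after k=2: 924.000.
Correction k=3: B_{6}/6! · (f^{(5)}(14) − f^{(5)}(7)) = 1/30240 · (0.00000 − 0.00000) = 0.00000.
Running total after k=3: 924.000.
Correction k=4: B_{8}/8! · (f^{(7)}(14) − f^{(7)}(7)) = −1/1209600 · (0.00000 − 0.00000) = 0.00000.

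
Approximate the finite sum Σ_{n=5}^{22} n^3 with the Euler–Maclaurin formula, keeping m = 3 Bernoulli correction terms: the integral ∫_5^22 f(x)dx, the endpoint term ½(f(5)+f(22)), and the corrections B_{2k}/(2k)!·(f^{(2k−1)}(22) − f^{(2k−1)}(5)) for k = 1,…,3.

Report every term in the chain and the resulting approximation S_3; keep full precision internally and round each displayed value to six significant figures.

S_3 ≈ 63909.0

The integral term ∫_5^22 x^3 dx = 58407.8.
Boundary: ½(f(5) + f(22)) = ½(125.000 + 10648.0) = 5386.50.
Running total after boundary: 63794.2.
Order-1 term: 1/12 · (1452.00 − 75.0000) = 114.750.
Partial sum through k=1: 63909.0.
Order-2 term: −1/720 · (6.00000 − 6.00000) = 0.00000.
Partial sum through k=2: 63909.0.
Order-3 term: 1/30240 · (0.00000 − 0.00000) = 0.00000.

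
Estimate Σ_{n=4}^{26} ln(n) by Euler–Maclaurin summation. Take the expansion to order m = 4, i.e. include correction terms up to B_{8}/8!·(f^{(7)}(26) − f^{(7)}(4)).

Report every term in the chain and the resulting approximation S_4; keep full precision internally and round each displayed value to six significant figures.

S_4 ≈ 59.4699

The integral term ∫_4^26 ln(x) dx = 57.1653.
Boundary: ½(f(4) + f(26)) = ½(1.38629 + 3.25810) = 2.32220.
Running total after boundary: 59.4875.
Order-1 term: 1/12 · (0.0384615 − 0.250000) = -0.0176282.
Partial sum through k=1: 59.4699.
Order-2 term: −1/720 · (0.000113792 − 0.0312500) = 4.32447e-05.
Partial sum through k=2: 59.4699.
Order-3 term: 1/30240 · (2.01997e-06 − 0.0234375) = -7.74983e-07.
Partial sum through k=3: 59.4699.
Order-4 term: −1/1209600 · (8.96436e-08 − 0.0439453) = 3.63304e-08.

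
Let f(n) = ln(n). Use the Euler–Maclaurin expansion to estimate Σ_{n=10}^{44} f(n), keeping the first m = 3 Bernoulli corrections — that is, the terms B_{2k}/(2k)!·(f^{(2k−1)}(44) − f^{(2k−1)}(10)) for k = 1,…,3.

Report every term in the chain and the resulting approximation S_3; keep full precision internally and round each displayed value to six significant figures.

S_3 ≈ 112.515

Integral: ∫_10^44 ln(x) dx = 109.478.
Endpoint term: (f(10) + f(44))/2 = (2.30259 + 3.78419)/2 = 3.04339.
Running total after boundary: 112.522.
Order-1 term: 1/12 · (0.0227273 − 0.100000) = -0.00643939.
Running total after k=1: 112.515.
Order-2 term: −1/720 · (2.34786e-05 − 0.00200000) = 2.74517e-06.
Running total after k=2: 112.515.
Order-3 term: 1/30240 · (1.45528e-07 − 0.000240000) = -7.93170e-09.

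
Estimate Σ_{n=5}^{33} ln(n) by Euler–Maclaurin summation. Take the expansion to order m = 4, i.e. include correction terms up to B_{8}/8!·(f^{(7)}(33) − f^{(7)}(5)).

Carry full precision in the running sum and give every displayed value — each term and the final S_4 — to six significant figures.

S_4 ≈ 81.8764

∫_5^33 ln(x) dx evaluates to 79.3376.
Endpoint term: (f(5) + f(33))/2 = (1.60944 + 3.49651)/2 = 2.55297.
Integral + boundary = 81.8905.
Correction k=1: B_{2}/2! · (f^{(1)}(33) − f^{(1)}(5)) = 1/12 · (0.0303030 − 0.200000) = -0.0141414.
After k=1: 81.8764.
Correction k=2: B_{4}/4! · (f^{(3)}(33) − f^{(3)}(5)) = −1/720 · (5.56529e-05 − 0.0160000) = 2.21449e-05.
After k=2: 81.8764.
Correction k=3: B_{6}/6! · (f^{(5)}(33) − f^{(5)}(5)) = 1/30240 · (6.13256e-07 − 0.00768000) = -2.53948e-07.
After k=3: 81.8764.
Correction k=4: B_{8}/8! · (f^{(7)}(33) − f^{(7)}(5)) = −1/1209600 · (1.68941e-08 − 0.00921600) = 7.61903e-09.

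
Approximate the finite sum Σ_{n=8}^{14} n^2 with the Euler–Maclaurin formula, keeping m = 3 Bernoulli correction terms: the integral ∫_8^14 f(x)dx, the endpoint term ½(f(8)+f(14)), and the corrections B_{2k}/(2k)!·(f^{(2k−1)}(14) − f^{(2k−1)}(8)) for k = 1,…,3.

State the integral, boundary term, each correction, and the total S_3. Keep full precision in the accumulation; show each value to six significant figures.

Integral: ∫_8^14 x^2 dx = 744.000.
Boundary: ½(f(8) + f(14)) = ½(64.0000 + 196.000) = 130.000.
Integral + boundary = 874.000.
k=1: B_{2}/(2)! × [f^{(1)}(14) − f^{(1)}(8)] = 1/12 × (28.0000 − 16.0000) = 1.00000.
Partial sum through k=1: 875.000.
k=2: B_{4}/(4)! × [f^{(3)}(14) − f^{(3)}(8)] = −1/720 × (0.00000 − 0.00000) = 0.00000.
Partial sum through k=2: 875.000.
k=3: B_{6}/(6)! × [f^{(5)}(14) − f^{(5)}(8)] = 1/30240 × (0.00000 − 0.00000) = 0.00000.

S_3 ≈ 875.000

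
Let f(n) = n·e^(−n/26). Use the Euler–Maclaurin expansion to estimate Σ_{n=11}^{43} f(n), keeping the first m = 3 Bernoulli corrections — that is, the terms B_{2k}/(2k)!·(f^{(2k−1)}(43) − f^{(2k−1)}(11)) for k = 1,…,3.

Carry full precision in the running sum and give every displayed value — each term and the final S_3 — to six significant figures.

S_3 ≈ 294.596

The integral term ∫_11^43 x·e^(−x/26) dx = 286.922.
Boundary: ½(f(11) + f(43)) = ½(7.20531 + 8.22644) = 7.71588.
Running total after boundary: 294.638.
Correction k=1: B_{2}/2! · (f^{(1)}(43) − f^{(1)}(11)) = 1/12 · (-0.125089 − 0.377901) = -0.0419158.
Running total after k=1: 294.596.
Correction k=2: B_{4}/4! · (f^{(3)}(43) − f^{(3)}(11)) = −1/720 · (0.000380971 − 0.00249698) = 2.93890e-06.
Running total after k=2: 294.596.
Correction k=3: B_{6}/6! · (f^{(5)}(43) − f^{(5)}(11)) = 1/30240 · (1.40086e-06 − 6.56055e-06) = -1.70625e-10.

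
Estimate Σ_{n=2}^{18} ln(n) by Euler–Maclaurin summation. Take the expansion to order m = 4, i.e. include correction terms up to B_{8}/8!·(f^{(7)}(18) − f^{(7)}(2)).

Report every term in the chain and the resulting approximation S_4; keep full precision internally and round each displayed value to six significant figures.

The integral term ∫_2^18 ln(x) dx = 34.6404.
Boundary: ½(f(2) + f(18)) = ½(0.693147 + 2.89037) = 1.79176.
Integral + boundary = 36.4322.
k=1: B_{2}/(2)! × [f^{(1)}(18) − f^{(1)}(2)] = 1/12 × (0.0555556 − 0.500000) = -0.0370370.
After k=1: 36.3951.
k=2: B_{4}/(4)! × [f^{(3)}(18) − f^{(3)}(2)] = −1/720 × (0.000342936 − 0.250000) = 0.000346746.
After k=2: 36.3955.
k=3: B_{6}/(6)! × [f^{(5)}(18) − f^{(5)}(2)] = 1/30240 × (1.27013e-05 − 0.750000) = -2.48012e-05.
After k=3: 36.3954.
k=4: B_{8}/(8)! × [f^{(7)}(18) − f^{(7)}(2)] = −1/1209600 × (1.17605e-06 − 5.62500) = 4.65030e-06.

S_4 ≈ 36.3954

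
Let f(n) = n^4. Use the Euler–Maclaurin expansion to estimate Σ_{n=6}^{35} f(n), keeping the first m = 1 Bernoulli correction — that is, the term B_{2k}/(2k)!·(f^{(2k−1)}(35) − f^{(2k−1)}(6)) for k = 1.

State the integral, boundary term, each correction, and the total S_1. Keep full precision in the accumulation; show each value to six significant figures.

∫_6^35 x^4 dx evaluates to 1.05028e+07.
Endpoint term: (f(6) + f(35))/2 = (1296.00 + 1.50062e+06)/2 = 750960.
Integral + boundary = 1.12538e+07.
Order-1 term: 1/12 · (171500 − 864.000) = 14219.7.

S_1 ≈ 1.12680e+07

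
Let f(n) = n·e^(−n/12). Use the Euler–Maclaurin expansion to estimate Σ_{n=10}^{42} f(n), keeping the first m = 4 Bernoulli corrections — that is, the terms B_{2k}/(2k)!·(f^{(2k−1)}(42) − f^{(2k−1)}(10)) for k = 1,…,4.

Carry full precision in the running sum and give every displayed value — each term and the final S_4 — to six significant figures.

S_4 ≈ 97.9608

∫_10^42 x·e^(−x/12) dx evaluates to 95.1660.
½[f(10) + f(42)] = ½[4.34598 + 1.26829] = 2.80714.
Running total after boundary: 97.9732.
Correction k=1: B_{2}/2! · (f^{(1)}(42) − f^{(1)}(10)) = 1/12 · (-0.0754935 − 0.0724330) = -0.0123272.
Running total after k=1: 97.9608.
Correction k=2: B_{4}/4! · (f^{(3)}(42) − f^{(3)}(10)) = −1/720 · (-0.000104852 − 0.00653909) = 9.22770e-06.
Running total after k=2: 97.9608.
Correction k=3: B_{6}/6! · (f^{(5)}(42) − f^{(5)}(10)) = 1/30240 · (2.18442e-06 − 8.73276e-05) = -2.81558e-09.
Running total after k=3: 97.9608.
Correction k=4: B_{8}/8! · (f^{(7)}(42) − f^{(7)}(10)) = −1/1209600 · (3.53956e-08 − 8.97534e-07) = 7.12747e-13.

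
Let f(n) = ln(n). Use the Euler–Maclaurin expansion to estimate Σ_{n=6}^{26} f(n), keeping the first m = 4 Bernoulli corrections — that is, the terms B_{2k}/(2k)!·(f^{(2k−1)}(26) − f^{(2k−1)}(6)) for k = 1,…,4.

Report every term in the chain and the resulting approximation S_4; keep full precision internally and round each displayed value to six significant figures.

S_4 ≈ 56.4742

The integral term ∫_6^26 ln(x) dx = 53.9600.
Boundary: ½(f(6) + f(26)) = ½(1.79176 + 3.25810) = 2.52493.
Integral + boundary = 56.4849.
k=1: B_{2}/(2)! × [f^{(1)}(26) − f^{(1)}(6)] = 1/12 × (0.0384615 − 0.166667) = -0.0106838.
Running total after k=1: 56.4742.
k=2: B_{4}/(4)! × [f^{(3)}(26) − f^{(3)}(6)] = −1/720 × (0.000113792 − 0.00925926) = 1.27020e-05.
Running total after k=2: 56.4742.
k=3: B_{6}/(6)! × [f^{(5)}(26) − f^{(5)}(6)] = 1/30240 × (2.01997e-06 − 0.00308642) = -1.01997e-07.
Running total after k=3: 56.4742.
k=4: B_{8}/(8)! × [f^{(7)}(26) − f^{(7)}(6)] = −1/1209600 × (8.96436e-08 − 0.00257202) = 2.12626e-09.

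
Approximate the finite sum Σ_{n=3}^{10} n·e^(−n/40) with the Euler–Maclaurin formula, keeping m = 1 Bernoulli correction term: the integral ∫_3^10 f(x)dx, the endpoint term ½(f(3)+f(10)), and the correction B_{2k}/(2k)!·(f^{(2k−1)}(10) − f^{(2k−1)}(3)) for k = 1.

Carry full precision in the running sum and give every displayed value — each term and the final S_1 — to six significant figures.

S_1 ≈ 43.3800

∫_3^10 x·e^(−x/40) dx evaluates to 38.1172.
Endpoint term: (f(3) + f(10))/2 = (2.78323 + 7.78801)/2 = 5.28562.
Integral + boundary = 43.4028.
Correction k=1: B_{2}/2! · (f^{(1)}(10) − f^{(1)}(3)) = 1/12 · (0.584101 − 0.858163) = -0.0228385.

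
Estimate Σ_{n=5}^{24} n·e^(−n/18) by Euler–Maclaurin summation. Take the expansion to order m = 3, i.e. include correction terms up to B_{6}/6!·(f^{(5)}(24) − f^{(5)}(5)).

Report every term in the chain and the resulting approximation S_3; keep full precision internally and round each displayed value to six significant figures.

Integral: ∫_5^24 x·e^(−x/18) dx = 114.311.
Endpoint term: (f(5) + f(24))/2 = (3.78733 + 6.32633)/2 = 5.05683.
Running total after boundary: 119.368.
Correction k=1: B_{2}/2! · (f^{(1)}(24) − f^{(1)}(5)) = 1/12 · (-0.0878657 − 0.547058) = -0.0529103.
After k=1: 119.315.
Correction k=2: B_{4}/4! · (f^{(3)}(24) − f^{(3)}(5)) = −1/720 · (0.00135595 − 0.00636416) = 6.95585e-06.
After k=2: 119.315.
Correction k=3: B_{6}/6! · (f^{(5)}(24) − f^{(5)}(5)) = 1/30240 · (9.20708e-06 − 3.40737e-05) = -8.22308e-10.

S_3 ≈ 119.315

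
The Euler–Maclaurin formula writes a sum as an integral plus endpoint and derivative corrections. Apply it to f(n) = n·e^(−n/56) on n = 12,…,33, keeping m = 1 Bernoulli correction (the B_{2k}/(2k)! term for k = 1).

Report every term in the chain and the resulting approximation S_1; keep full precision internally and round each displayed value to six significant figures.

S_1 ≈ 322.725

Integral: ∫_12^33 x·e^(−x/56) dx = 308.763.
½[f(12) + f(33)] = ½[9.68541 + 18.3059] = 13.9956.
Integral + boundary = 322.759.
Order-1 term: 1/12 · (0.227833 − 0.634164) = -0.0338609.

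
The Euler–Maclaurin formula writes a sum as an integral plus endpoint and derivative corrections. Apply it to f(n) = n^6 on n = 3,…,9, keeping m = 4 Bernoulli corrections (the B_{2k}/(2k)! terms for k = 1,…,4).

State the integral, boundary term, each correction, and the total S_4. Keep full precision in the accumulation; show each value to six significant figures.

The integral term ∫_3^9 x^6 dx = 682969.
Boundary: ½(f(3) + f(9)) = ½(729.000 + 531441) = 266085.
Integral + boundary = 949054.
Order-1 term: 1/12 · (354294 − 1458.00) = 29403.0.
Running total after k=1: 978457.
Order-2 term: −1/720 · (87480.0 − 3240.00) = -117.000.
Running total after k=2: 978340.
Order-3 term: 1/30240 · (6480.00 − 2160.00) = 0.142857.
Running total after k=3: 978340.
Order-4 term: −1/1209600 · (0.00000 − 0.00000) = 0.00000.

S_4 ≈ 978340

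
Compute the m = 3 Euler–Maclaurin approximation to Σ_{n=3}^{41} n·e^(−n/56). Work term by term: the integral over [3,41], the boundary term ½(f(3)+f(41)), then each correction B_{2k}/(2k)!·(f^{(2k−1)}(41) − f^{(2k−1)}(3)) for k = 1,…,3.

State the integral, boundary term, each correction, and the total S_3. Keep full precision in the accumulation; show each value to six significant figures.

S_3 ≈ 530.747

∫_3^41 x·e^(−x/56) dx evaluates to 519.531.
½[f(3) + f(41)] = ½[2.84351 + 19.7160] = 11.2797.
So far: 530.811.
Correction k=1: B_{2}/2! · (f^{(1)}(41) − f^{(1)}(3)) = 1/12 · (0.128806 − 0.897061) = -0.0640212.
Running total after k=1: 530.747.
Correction k=2: B_{4}/4! · (f^{(3)}(41) − f^{(3)}(3)) = −1/720 · (0.000347756 − 0.000890541) = 7.53869e-07.
Running total after k=2: 530.747.
Correction k=3: B_{6}/6! · (f^{(5)}(41) − f^{(5)}(3)) = 1/30240 · (2.08685e-07 − 4.76732e-07) = -8.86396e-12.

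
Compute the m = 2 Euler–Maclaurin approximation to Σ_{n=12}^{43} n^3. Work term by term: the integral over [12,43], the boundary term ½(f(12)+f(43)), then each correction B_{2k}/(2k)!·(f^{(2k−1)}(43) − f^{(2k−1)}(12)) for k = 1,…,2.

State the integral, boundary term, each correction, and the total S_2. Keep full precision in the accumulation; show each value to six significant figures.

∫_12^43 x^3 dx evaluates to 849516.
Boundary: ½(f(12) + f(43)) = ½(1728.00 + 79507.0) = 40617.5.
Running total after boundary: 890134.
k=1: B_{2}/(2)! × [f^{(1)}(43) − f^{(1)}(12)] = 1/12 × (5547.00 − 432.000) = 426.250.
Running total after k=1: 890560.
k=2: B_{4}/(4)! × [f^{(3)}(43) − f^{(3)}(12)] = −1/720 × (6.00000 − 6.00000) = 0.00000.

S_2 ≈ 890560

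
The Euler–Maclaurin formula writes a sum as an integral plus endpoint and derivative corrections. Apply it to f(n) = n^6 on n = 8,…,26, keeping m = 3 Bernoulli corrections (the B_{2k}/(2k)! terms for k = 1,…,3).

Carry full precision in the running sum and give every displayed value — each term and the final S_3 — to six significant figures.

Integral: ∫_8^26 x^6 dx = 1.14710e+09.
Boundary: ½(f(8) + f(26)) = ½(262144 + 3.08916e+08) = 1.54589e+08.
Integral + boundary = 1.30169e+09.
Order-1 term: 1/12 · (7.12883e+07 − 196608) = 5.92430e+06.
Running total after k=1: 1.30762e+09.
Order-2 term: −1/720 · (2.10912e+06 − 61440.0) = -2844.00.
Running total after k=2: 1.30761e+09.
Order-3 term: 1/30240 · (18720.0 − 5760.00) = 0.428571.

S_3 ≈ 1.30761e+09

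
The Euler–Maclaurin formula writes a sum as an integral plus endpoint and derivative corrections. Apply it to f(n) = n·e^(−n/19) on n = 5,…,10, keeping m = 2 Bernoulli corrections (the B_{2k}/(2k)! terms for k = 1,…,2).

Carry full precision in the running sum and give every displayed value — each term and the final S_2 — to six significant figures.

Integral: ∫_5^10 x·e^(−x/19) dx = 24.9725.
Boundary: ½(f(5) + f(10)) = ½(3.84310 + 5.90778) = 4.87544.
So far: 29.8480.
Correction k=1: B_{2}/2! · (f^{(1)}(10) − f^{(1)}(5)) = 1/12 · (0.279842 − 0.566352) = -0.0238758.
Partial sum through k=1: 29.8241.
Correction k=2: B_{4}/4! · (f^{(3)}(10) − f^{(3)}(5)) = −1/720 · (0.00404819 − 0.00582713) = 2.47074e-06.

S_2 ≈ 29.8241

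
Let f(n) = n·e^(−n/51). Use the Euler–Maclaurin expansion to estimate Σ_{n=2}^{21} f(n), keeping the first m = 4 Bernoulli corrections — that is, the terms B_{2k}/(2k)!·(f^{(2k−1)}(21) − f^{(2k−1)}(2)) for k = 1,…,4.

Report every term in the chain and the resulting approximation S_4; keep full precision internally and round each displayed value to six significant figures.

Integral: ∫_2^21 x·e^(−x/51) dx = 166.424.
Boundary: ½(f(2) + f(21)) = ½(1.92309 + 13.9121) = 7.91758.
So far: 174.342.
Correction k=1: B_{2}/2! · (f^{(1)}(21) − f^{(1)}(2)) = 1/12 · (0.389694 − 0.923836) = -0.0445118.
After k=1: 174.298.
Correction k=2: B_{4}/4! · (f^{(3)}(21) − f^{(3)}(2)) = −1/720 · (0.000659229 − 0.00109455) = 6.04611e-07.
After k=2: 174.298.
Correction k=3: B_{6}/6! · (f^{(5)}(21) − f^{(5)}(2)) = 1/30240 · (4.49301e-07 − 7.05080e-07) = -8.45829e-12.
After k=3: 174.298.
Correction k=4: B_{8}/8! · (f^{(7)}(21) − f^{(7)}(2)) = −1/1209600 · (2.48040e-10 − 3.80370e-10) = 1.09400e-16.

S_4 ≈ 174.298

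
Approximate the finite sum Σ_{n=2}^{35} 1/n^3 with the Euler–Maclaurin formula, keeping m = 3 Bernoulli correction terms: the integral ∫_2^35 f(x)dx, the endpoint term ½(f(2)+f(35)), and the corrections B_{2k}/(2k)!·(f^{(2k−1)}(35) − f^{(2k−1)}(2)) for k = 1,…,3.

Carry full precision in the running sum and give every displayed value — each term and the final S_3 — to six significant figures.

S_3 ≈ 0.201752

The integral term ∫_2^35 1/x^3 dx = 0.124592.
½[f(2) + f(35)] = ½[0.125000 + 2.33236e-05] = 0.0625117.
Integral + boundary = 0.187103.
Order-1 term: 1/12 · (-1.99917e-06 − (-0.187500)) = 0.0156248.
After k=1: 0.202728.
Order-2 term: −1/720 · (-3.26395e-08 − (-0.937500)) = -0.00130208.
After k=2: 0.201426.
Order-3 term: 1/30240 · (-1.11907e-09 − (-9.84375)) = 0.000325521.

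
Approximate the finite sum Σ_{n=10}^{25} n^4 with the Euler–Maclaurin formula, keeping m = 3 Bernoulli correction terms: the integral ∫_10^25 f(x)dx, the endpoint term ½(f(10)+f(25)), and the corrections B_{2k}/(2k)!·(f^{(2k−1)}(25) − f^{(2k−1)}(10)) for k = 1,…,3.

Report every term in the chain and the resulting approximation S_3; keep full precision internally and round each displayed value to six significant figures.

S_3 ≈ 2.13831e+06

Integral: ∫_10^25 x^4 dx = 1.93312e+06.
Endpoint term: (f(10) + f(25))/2 = (10000.0 + 390625)/2 = 200312.
So far: 2.13344e+06.
Correction k=1: B_{2}/2! · (f^{(1)}(25) − f^{(1)}(10)) = 1/12 · (62500.0 − 4000.00) = 4875.00.
After k=1: 2.13831e+06.
Correction k=2: B_{4}/4! · (f^{(3)}(25) − f^{(3)}(10)) = −1/720 · (600.000 − 240.000) = -0.500000.
After k=2: 2.13831e+06.
Correction k=3: B_{6}/6! · (f^{(5)}(25) − f^{(5)}(10)) = 1/30240 · (0.00000 − 0.00000) = 0.00000.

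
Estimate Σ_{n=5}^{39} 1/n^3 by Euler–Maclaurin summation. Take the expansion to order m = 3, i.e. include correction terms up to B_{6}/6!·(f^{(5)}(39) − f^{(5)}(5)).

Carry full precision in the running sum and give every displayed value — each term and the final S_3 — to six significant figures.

The integral term ∫_5^39 1/x^3 dx = 0.0196713.
½[f(5) + f(39)] = ½[0.00800000 + 1.68580e-05] = 0.00400843.
Running total after boundary: 0.0236797.
Correction k=1: B_{2}/2! · (f^{(1)}(39) − f^{(1)}(5)) = 1/12 · (-1.29677e-06 − (-0.00480000)) = 0.000399892.
Partial sum through k=1: 0.0240796.
Correction k=2: B_{4}/4! · (f^{(3)}(39) − f^{(3)}(5)) = −1/720 · (-1.70515e-08 − (-0.00384000)) = -5.33331e-06.
Partial sum through k=2: 0.0240743.
Correction k=3: B_{6}/6! · (f^{(5)}(39) − f^{(5)}(5)) = 1/30240 · (-4.70851e-10 − (-0.00645120)) = 2.13333e-07.

S_3 ≈ 0.0240745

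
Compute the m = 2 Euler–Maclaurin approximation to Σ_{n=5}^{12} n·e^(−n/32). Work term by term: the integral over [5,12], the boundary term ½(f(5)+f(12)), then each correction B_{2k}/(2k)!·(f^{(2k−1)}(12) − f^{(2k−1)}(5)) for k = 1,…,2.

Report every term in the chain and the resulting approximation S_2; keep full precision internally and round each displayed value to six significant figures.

S_2 ≈ 51.2633

The integral term ∫_5^12 x·e^(−x/32) dx = 45.0256.
Endpoint term: (f(5) + f(12))/2 = (4.27673 + 8.24747)/2 = 6.26210.
Integral + boundary = 51.2877.
Order-1 term: 1/12 · (0.429556 − 0.721698) = -0.0243452.
Running total after k=1: 51.2633.
Order-2 term: −1/720 · (0.00176185 − 0.00237538) = 8.52124e-07.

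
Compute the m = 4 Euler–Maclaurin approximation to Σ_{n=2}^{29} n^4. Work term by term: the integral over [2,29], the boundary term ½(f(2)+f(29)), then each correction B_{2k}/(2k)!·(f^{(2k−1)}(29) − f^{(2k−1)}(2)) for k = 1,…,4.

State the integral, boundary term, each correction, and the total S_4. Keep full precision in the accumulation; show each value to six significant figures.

S_4 ≈ 4.46400e+06

The integral term ∫_2^29 x^4 dx = 4.10222e+06.
½[f(2) + f(29)] = ½[16.0000 + 707281] = 353648.
So far: 4.45587e+06.
Order-1 term: 1/12 · (97556.0 − 32.0000) = 8127.00.
Running total after k=1: 4.46400e+06.
Order-2 term: −1/720 · (696.000 − 48.0000) = -0.900000.
Running total after k=2: 4.46400e+06.
Order-3 term: 1/30240 · (0.00000 − 0.00000) = 0.00000.
Running total after k=3: 4.46400e+06.
Order-4 term: −1/1209600 · (0.00000 − 0.00000) = 0.00000.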